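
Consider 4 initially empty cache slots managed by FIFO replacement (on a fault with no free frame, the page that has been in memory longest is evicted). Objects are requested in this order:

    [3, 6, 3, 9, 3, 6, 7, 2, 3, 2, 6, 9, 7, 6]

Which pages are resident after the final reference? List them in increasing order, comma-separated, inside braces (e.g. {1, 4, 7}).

3: fault, frames {3}
6: fault, frames {3,6}
3: hit
9: fault, frames {3,6,9}
3: hit
6: hit
7: fault, frames {3,6,9,7}
2: fault, evict 3, frames {6,9,7,2}
3: fault, evict 6, frames {9,7,2,3}
2: hit
6: fault, evict 9, frames {7,2,3,6}
9: fault, evict 7, frames {2,3,6,9}
7: fault, evict 2, frames {3,6,9,7}
6: hit

{3, 6, 7, 9}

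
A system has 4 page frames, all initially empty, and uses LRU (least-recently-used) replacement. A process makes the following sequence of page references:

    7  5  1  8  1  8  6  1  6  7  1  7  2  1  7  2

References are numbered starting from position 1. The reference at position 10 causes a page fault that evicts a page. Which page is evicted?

pos 1: 7: fault, frames (7)
pos 2: 5: fault, frames (7 5)
pos 3: 1: fault, frames (7 5 1)
pos 4: 8: fault, frames (7 5 1 8)
pos 5: 1: hit
pos 6: 8: hit
pos 7: 6: fault, evict 7, frames (5 1 8 6)
pos 8: 1: hit
pos 9: 6: hit
pos 10: 7: fault, evict 5, frames (8 1 6 7)
At position 10, page 5 is evicted.

5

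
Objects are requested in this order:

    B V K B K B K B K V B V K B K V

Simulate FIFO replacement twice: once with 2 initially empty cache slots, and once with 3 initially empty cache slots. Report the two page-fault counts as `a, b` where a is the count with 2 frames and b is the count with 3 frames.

8, 3

2 frames: F F F F . . . . . F . . F F . F → 8 faults.
3 frames: F F F . . . . . . . . . . . . . → 3 faults.
3 < 8: adding a frame reduced faults, as is typical.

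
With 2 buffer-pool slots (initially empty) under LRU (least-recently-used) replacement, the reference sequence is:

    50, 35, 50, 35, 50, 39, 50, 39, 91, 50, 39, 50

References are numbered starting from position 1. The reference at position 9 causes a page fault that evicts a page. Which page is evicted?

50

pos 1: 50 → fault, frames [50]
pos 2: 35 → fault, frames [50, 35]
pos 3: 50 → hit
pos 4: 35 → hit
pos 5: 50 → hit
pos 6: 39 → fault, evict 35, frames [50, 39]
pos 7: 50 → hit
pos 8: 39 → hit
pos 9: 91 → fault, evict 50, frames [39, 91]
At position 9, page 50 is evicted.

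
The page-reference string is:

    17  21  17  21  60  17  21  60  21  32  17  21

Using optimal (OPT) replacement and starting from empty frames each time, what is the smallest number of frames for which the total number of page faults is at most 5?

3

f=1: 12 faults
f=2: 6 faults
f=3: 4 faults
f=4: 4 faults
Smallest f with faults ≤ 5 is 3.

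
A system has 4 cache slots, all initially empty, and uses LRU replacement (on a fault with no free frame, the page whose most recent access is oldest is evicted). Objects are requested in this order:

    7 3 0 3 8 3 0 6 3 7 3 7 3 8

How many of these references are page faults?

7: fault, frames [7]
3: fault, frames [7, 3]
0: fault, frames [7, 3, 0]
3: hit
8: fault, frames [7, 0, 3, 8]
3: hit
0: hit
6: fault, evict 7, frames [8, 3, 0, 6]
3: hit
7: fault, evict 8, frames [0, 6, 3, 7]
3: hit
7: hit
3: hit
8: fault, evict 0, frames [6, 7, 3, 8]
Page faults: 7.

7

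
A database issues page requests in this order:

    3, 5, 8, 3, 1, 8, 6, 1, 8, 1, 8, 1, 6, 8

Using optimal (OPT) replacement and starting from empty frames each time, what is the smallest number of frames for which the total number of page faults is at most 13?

f=1: 14 faults
f=2: 7 faults
f=3: 5 faults
f=4: 5 faults
f=5: 5 faults
Smallest f with faults ≤ 13 is 2.

2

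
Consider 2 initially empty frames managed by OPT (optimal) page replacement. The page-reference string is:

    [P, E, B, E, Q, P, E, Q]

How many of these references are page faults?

6

P → fault, frames {P}
E → fault, frames {P,E}
B → fault, evict P, frames {E,B}
E → hit
Q → fault, evict B, frames {E,Q}
P → fault, evict Q, frames {E,P}
E → hit
Q → fault, evict P, frames {E,Q}
Page faults: 6.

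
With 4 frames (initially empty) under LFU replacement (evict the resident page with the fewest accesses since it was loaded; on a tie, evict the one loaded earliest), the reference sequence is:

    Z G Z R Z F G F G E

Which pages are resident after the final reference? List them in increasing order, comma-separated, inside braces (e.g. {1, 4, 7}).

{E, F, G, Z}

Z -> miss, frames [Z]
G -> miss, frames [Z, G]
Z -> hit
R -> miss, frames [Z, G, R]
Z -> hit
F -> miss, frames [Z, G, R, F]
G -> hit
F -> hit
G -> hit
E -> miss, evict R, frames [Z, G, F, E]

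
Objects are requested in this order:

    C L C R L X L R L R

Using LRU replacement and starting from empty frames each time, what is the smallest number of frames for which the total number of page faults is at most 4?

f=1: 10 faults
f=2: 6 faults
f=3: 4 faults
f=4: 4 faults
Smallest f with faults ≤ 4 is 3.

3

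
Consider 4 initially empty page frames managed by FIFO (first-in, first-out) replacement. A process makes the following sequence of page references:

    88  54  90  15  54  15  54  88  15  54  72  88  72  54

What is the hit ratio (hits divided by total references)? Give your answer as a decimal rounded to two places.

0.50

88 -> miss, frames {88}
54 -> miss, frames {88,54}
90 -> miss, frames {88,54,90}
15 -> miss, frames {88,54,90,15}
54 -> hit
15 -> hit
54 -> hit
88 -> hit
15 -> hit
54 -> hit
72 -> miss, evict 88, frames {54,90,15,72}
88 -> miss, evict 54, frames {90,15,72,88}
72 -> hit
54 -> miss, evict 90, frames {15,72,88,54}
Hits: 7 of 14 references → 7/14 = 0.5000.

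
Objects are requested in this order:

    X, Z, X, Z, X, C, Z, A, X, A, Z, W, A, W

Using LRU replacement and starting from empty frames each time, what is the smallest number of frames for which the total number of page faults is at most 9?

2

f=1: 14 faults
f=2: 9 faults
f=3: 6 faults
f=4: 5 faults
f=5: 5 faults
Smallest f with faults ≤ 9 is 2.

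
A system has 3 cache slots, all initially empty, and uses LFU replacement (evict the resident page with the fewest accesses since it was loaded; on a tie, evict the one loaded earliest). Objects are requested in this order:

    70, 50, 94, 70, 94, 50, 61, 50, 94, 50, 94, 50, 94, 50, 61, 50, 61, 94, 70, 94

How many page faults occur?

5

70 → fault, frames (70)
50 → fault, frames (70 50)
94 → fault, frames (70 50 94)
70 → hit
94 → hit
50 → hit
61 → fault, evict 70, frames (50 94 61)
50 → hit
94 → hit
50 → hit
94 → hit
50 → hit
94 → hit
50 → hit
61 → hit
50 → hit
61 → hit
94 → hit
70 → fault, evict 61, frames (50 94 70)
94 → hit
Page faults: 5.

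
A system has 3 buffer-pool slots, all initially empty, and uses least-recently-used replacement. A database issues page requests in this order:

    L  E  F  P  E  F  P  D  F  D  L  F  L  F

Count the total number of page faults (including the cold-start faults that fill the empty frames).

6

L: fault, frames (L)
E: fault, frames (L E)
F: fault, frames (L E F)
P: fault, evict L, frames (E F P)
E: hit
F: hit
P: hit
D: fault, evict E, frames (F P D)
F: hit
D: hit
L: fault, evict P, frames (F D L)
F: hit
L: hit
F: hit
Page faults: 6.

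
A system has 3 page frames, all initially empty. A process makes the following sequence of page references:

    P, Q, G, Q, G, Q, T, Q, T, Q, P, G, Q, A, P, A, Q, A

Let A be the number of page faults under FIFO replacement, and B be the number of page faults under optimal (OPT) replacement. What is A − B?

Under FIFO: F F F . . . F . . . F . F F . . . . → 7 faults.
Under OPT: F F F . . . F . . . . F . F . . . . → 6 faults.
A − B = 7 − 6 = 1.

1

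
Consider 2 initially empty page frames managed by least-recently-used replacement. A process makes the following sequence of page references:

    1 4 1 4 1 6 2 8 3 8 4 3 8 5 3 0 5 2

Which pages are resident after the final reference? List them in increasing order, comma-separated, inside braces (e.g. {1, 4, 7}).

1 → miss, frames (1)
4 → miss, frames (1 4)
1 → hit
4 → hit
1 → hit
6 → miss, evict 4, frames (1 6)
2 → miss, evict 1, frames (6 2)
8 → miss, evict 6, frames (2 8)
3 → miss, evict 2, frames (8 3)
8 → hit
4 → miss, evict 3, frames (8 4)
3 → miss, evict 8, frames (4 3)
8 → miss, evict 4, frames (3 8)
5 → miss, evict 3, frames (8 5)
3 → miss, evict 8, frames (5 3)
0 → miss, evict 5, frames (3 0)
5 → miss, evict 3, frames (0 5)
2 → miss, evict 0, frames (5 2)

{2, 5}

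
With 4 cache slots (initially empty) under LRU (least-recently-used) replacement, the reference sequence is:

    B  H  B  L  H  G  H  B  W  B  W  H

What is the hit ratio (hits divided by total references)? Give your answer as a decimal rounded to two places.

0.58

B -> miss, frames [B]
H -> miss, frames [B, H]
B -> hit
L -> miss, frames [H, B, L]
H -> hit
G -> miss, frames [B, L, H, G]
H -> hit
B -> hit
W -> miss, evict L, frames [G, H, B, W]
B -> hit
W -> hit
H -> hit
Hits: 7 of 12 references → 7/12 = 0.5833.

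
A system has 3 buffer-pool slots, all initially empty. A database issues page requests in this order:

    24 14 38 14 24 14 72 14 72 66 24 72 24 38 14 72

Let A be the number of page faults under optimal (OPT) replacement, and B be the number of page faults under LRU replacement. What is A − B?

-2

Under OPT: F F F . . . F . . F . . . F F . → 7 faults.
Under LRU: F F F . . . F . . F F . . F F F → 9 faults.
A − B = 7 − 9 = -2.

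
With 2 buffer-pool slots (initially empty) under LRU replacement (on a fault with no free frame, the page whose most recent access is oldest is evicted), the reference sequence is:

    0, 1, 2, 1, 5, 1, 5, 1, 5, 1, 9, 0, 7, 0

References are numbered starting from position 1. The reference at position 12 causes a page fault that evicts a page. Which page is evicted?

pos 1: 0 -> miss, frames (0)
pos 2: 1 -> miss, frames (0 1)
pos 3: 2 -> miss, evict 0, frames (1 2)
pos 4: 1 -> hit
pos 5: 5 -> miss, evict 2, frames (1 5)
pos 6: 1 -> hit
pos 7: 5 -> hit
pos 8: 1 -> hit
pos 9: 5 -> hit
pos 10: 1 -> hit
pos 11: 9 -> miss, evict 5, frames (1 9)
pos 12: 0 -> miss, evict 1, frames (9 0)
At position 12, page 1 is evicted.

1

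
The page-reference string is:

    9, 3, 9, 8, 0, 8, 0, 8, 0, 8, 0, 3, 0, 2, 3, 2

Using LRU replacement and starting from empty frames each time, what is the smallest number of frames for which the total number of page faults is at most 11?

2

f=1: 16 faults
f=2: 7 faults
f=3: 6 faults
f=4: 5 faults
f=5: 5 faults
Smallest f with faults ≤ 11 is 2.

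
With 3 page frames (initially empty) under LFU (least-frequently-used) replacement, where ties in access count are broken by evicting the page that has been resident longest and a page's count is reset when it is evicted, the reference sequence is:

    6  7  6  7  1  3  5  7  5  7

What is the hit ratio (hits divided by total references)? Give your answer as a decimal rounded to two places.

0.50

6 -> miss, frames [6]
7 -> miss, frames [6, 7]
6 -> hit
7 -> hit
1 -> miss, frames [6, 7, 1]
3 -> miss, evict 1, frames [6, 7, 3]
5 -> miss, evict 3, frames [6, 7, 5]
7 -> hit
5 -> hit
7 -> hit
Hits: 5 of 10 references → 5/10 = 0.5000.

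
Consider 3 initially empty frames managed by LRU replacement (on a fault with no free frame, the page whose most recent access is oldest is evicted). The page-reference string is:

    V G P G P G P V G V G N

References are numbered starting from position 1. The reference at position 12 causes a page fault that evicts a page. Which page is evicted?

pos 1: V: fault, frames (V)
pos 2: G: fault, frames (V G)
pos 3: P: fault, frames (V G P)
pos 4: G: hit
pos 5: P: hit
pos 6: G: hit
pos 7: P: hit
pos 8: V: hit
pos 9: G: hit
pos 10: V: hit
pos 11: G: hit
pos 12: N: fault, evict P, frames (V G N)
At position 12, page P is evicted.

P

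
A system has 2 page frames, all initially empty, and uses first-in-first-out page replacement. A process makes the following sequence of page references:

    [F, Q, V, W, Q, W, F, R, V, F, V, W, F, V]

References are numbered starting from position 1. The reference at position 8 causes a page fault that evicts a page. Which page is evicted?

pos 1: F -> miss, frames (F)
pos 2: Q -> miss, frames (F Q)
pos 3: V -> miss, evict F, frames (Q V)
pos 4: W -> miss, evict Q, frames (V W)
pos 5: Q -> miss, evict V, frames (W Q)
pos 6: W -> hit
pos 7: F -> miss, evict W, frames (Q F)
pos 8: R -> miss, evict Q, frames (F R)
At position 8, page Q is evicted.

Q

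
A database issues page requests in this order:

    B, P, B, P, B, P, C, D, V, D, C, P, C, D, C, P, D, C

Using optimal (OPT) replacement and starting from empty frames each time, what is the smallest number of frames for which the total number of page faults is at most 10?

2

f=1: 18 faults
f=2: 10 faults
f=3: 6 faults
f=4: 5 faults
f=5: 5 faults
Smallest f with faults ≤ 10 is 2.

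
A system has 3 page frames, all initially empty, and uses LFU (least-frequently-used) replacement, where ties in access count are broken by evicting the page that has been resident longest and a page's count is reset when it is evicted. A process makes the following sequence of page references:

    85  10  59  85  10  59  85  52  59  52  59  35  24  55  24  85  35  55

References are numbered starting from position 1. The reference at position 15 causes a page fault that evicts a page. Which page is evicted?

55

pos 1: 85 → miss, frames (85)
pos 2: 10 → miss, frames (85 10)
pos 3: 59 → miss, frames (85 10 59)
pos 4: 85 → hit
pos 5: 10 → hit
pos 6: 59 → hit
pos 7: 85 → hit
pos 8: 52 → miss, evict 10, frames (85 59 52)
pos 9: 59 → hit
pos 10: 52 → hit
pos 11: 59 → hit
pos 12: 35 → miss, evict 52, frames (85 59 35)
pos 13: 24 → miss, evict 35, frames (85 59 24)
pos 14: 55 → miss, evict 24, frames (85 59 55)
pos 15: 24 → miss, evict 55, frames (85 59 24)
At position 15, page 55 is evicted.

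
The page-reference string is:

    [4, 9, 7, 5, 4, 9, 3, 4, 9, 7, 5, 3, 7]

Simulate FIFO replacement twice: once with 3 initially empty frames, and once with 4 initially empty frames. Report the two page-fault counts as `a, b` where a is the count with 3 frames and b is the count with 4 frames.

9, 10

3 frames: F F F F F F F . . F F . . → 9 faults.
4 frames: F F F F . . F F F F F F . → 10 faults.
10 > 9: adding a frame increased faults — Belady's anomaly.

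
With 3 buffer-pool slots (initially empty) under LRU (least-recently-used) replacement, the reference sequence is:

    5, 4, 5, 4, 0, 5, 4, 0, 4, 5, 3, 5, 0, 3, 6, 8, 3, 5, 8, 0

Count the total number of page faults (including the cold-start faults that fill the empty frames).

5 -> miss, frames {5}
4 -> miss, frames {5,4}
5 -> hit
4 -> hit
0 -> miss, frames {5,4,0}
5 -> hit
4 -> hit
0 -> hit
4 -> hit
5 -> hit
3 -> miss, evict 0, frames {4,5,3}
5 -> hit
0 -> miss, evict 4, frames {3,5,0}
3 -> hit
6 -> miss, evict 5, frames {0,3,6}
8 -> miss, evict 0, frames {3,6,8}
3 -> hit
5 -> miss, evict 6, frames {8,3,5}
8 -> hit
0 -> miss, evict 3, frames {5,8,0}
Page faults: 9.

9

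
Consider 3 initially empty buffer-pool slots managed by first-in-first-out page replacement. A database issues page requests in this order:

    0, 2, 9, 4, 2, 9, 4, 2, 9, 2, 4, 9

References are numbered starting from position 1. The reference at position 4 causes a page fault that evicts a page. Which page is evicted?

pos 1: 0: fault, frames [0]
pos 2: 2: fault, frames [0, 2]
pos 3: 9: fault, frames [0, 2, 9]
pos 4: 4: fault, evict 0, frames [2, 9, 4]
At position 4, page 0 is evicted.

0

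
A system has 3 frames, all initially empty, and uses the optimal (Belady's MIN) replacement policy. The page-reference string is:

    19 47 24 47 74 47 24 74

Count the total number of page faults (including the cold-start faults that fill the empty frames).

4

19 -> miss, frames (19)
47 -> miss, frames (19 47)
24 -> miss, frames (19 47 24)
47 -> hit
74 -> miss, evict 19, frames (47 24 74)
47 -> hit
24 -> hit
74 -> hit
Page faults: 4.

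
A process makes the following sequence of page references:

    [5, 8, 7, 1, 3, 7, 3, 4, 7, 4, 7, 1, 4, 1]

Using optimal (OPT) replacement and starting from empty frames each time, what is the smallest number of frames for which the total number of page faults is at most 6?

f=1: 14 faults
f=2: 7 faults
f=3: 6 faults
f=4: 6 faults
f=5: 6 faults
f=6: 6 faults
Smallest f with faults ≤ 6 is 3.

3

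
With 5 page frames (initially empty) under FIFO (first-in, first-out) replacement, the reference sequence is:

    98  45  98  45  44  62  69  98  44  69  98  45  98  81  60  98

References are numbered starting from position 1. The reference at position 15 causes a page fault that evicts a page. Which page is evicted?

pos 1: 98: miss, frames [98]
pos 2: 45: miss, frames [98, 45]
pos 3: 98: hit
pos 4: 45: hit
pos 5: 44: miss, frames [98, 45, 44]
pos 6: 62: miss, frames [98, 45, 44, 62]
pos 7: 69: miss, frames [98, 45, 44, 62, 69]
pos 8: 98: hit
pos 9: 44: hit
pos 10: 69: hit
pos 11: 98: hit
pos 12: 45: hit
pos 13: 98: hit
pos 14: 81: miss, evict 98, frames [45, 44, 62, 69, 81]
pos 15: 60: miss, evict 45, frames [44, 62, 69, 81, 60]
At position 15, page 45 is evicted.

45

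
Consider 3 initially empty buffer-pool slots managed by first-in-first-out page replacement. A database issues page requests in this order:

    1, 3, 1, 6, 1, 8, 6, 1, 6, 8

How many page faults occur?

5

1 → miss, frames (1)
3 → miss, frames (1 3)
1 → hit
6 → miss, frames (1 3 6)
1 → hit
8 → miss, evict 1, frames (3 6 8)
6 → hit
1 → miss, evict 3, frames (6 8 1)
6 → hit
8 → hit
Page faults: 5.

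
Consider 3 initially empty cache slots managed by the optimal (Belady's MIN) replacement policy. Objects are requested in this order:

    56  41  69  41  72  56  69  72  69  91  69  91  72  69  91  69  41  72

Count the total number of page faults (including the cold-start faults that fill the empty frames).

6

56 -> fault, frames {56}
41 -> fault, frames {56,41}
69 -> fault, frames {56,41,69}
41 -> hit
72 -> fault, evict 41, frames {56,69,72}
56 -> hit
69 -> hit
72 -> hit
69 -> hit
91 -> fault, evict 56, frames {69,72,91}
69 -> hit
91 -> hit
72 -> hit
69 -> hit
91 -> hit
69 -> hit
41 -> fault, evict 91, frames {69,72,41}
72 -> hit
Page faults: 6.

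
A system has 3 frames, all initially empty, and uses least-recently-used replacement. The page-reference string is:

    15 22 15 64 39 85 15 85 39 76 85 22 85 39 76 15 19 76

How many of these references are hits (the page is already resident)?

15 → miss, frames (15)
22 → miss, frames (15 22)
15 → hit
64 → miss, frames (22 15 64)
39 → miss, evict 22, frames (15 64 39)
85 → miss, evict 15, frames (64 39 85)
15 → miss, evict 64, frames (39 85 15)
85 → hit
39 → hit
76 → miss, evict 15, frames (85 39 76)
85 → hit
22 → miss, evict 39, frames (76 85 22)
85 → hit
39 → miss, evict 76, frames (22 85 39)
76 → miss, evict 22, frames (85 39 76)
15 → miss, evict 85, frames (39 76 15)
19 → miss, evict 39, frames (76 15 19)
76 → hit
Hits: 6.

6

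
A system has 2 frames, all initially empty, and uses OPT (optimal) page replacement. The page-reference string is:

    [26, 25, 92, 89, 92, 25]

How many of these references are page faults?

5

26 → miss, frames [26]
25 → miss, frames [26, 25]
92 → miss, evict 26, frames [25, 92]
89 → miss, evict 25, frames [92, 89]
92 → hit
25 → miss, evict 89, frames [92, 25]
Page faults: 5.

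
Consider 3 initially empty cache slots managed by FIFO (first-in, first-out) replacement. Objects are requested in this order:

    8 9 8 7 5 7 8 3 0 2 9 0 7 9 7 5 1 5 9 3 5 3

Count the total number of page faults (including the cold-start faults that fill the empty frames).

15

8 -> miss, frames [8]
9 -> miss, frames [8, 9]
8 -> hit
7 -> miss, frames [8, 9, 7]
5 -> miss, evict 8, frames [9, 7, 5]
7 -> hit
8 -> miss, evict 9, frames [7, 5, 8]
3 -> miss, evict 7, frames [5, 8, 3]
0 -> miss, evict 5, frames [8, 3, 0]
2 -> miss, evict 8, frames [3, 0, 2]
9 -> miss, evict 3, frames [0, 2, 9]
0 -> hit
7 -> miss, evict 0, frames [2, 9, 7]
9 -> hit
7 -> hit
5 -> miss, evict 2, frames [9, 7, 5]
1 -> miss, evict 9, frames [7, 5, 1]
5 -> hit
9 -> miss, evict 7, frames [5, 1, 9]
3 -> miss, evict 5, frames [1, 9, 3]
5 -> miss, evict 1, frames [9, 3, 5]
3 -> hit
Page faults: 15.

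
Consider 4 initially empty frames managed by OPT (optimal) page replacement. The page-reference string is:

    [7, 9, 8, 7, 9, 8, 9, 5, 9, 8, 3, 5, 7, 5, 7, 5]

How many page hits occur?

7 -> fault, frames [7]
9 -> fault, frames [7, 9]
8 -> fault, frames [7, 9, 8]
7 -> hit
9 -> hit
8 -> hit
9 -> hit
5 -> fault, frames [7, 9, 8, 5]
9 -> hit
8 -> hit
3 -> fault, evict 8, frames [7, 9, 5, 3]
5 -> hit
7 -> hit
5 -> hit
7 -> hit
5 -> hit
Hits: 11.

11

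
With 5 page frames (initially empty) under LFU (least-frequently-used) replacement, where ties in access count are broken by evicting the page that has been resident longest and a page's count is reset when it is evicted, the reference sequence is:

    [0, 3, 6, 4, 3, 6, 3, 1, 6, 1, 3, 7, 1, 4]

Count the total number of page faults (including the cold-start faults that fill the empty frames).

0 -> fault, frames (0)
3 -> fault, frames (0 3)
6 -> fault, frames (0 3 6)
4 -> fault, frames (0 3 6 4)
3 -> hit
6 -> hit
3 -> hit
1 -> fault, frames (0 3 6 4 1)
6 -> hit
1 -> hit
3 -> hit
7 -> fault, evict 0, frames (3 6 4 1 7)
1 -> hit
4 -> hit
Page faults: 6.

6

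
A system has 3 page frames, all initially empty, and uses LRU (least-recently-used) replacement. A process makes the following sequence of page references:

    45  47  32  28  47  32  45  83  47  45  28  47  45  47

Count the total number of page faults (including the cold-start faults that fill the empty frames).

8

45 -> fault, frames [45]
47 -> fault, frames [45, 47]
32 -> fault, frames [45, 47, 32]
28 -> fault, evict 45, frames [47, 32, 28]
47 -> hit
32 -> hit
45 -> fault, evict 28, frames [47, 32, 45]
83 -> fault, evict 47, frames [32, 45, 83]
47 -> fault, evict 32, frames [45, 83, 47]
45 -> hit
28 -> fault, evict 83, frames [47, 45, 28]
47 -> hit
45 -> hit
47 -> hit
Page faults: 8.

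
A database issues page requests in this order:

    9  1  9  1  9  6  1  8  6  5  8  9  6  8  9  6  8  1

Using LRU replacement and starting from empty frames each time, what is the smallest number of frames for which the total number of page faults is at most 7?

4

f=1: 18 faults
f=2: 15 faults
f=3: 8 faults
f=4: 7 faults
f=5: 5 faults
Smallest f with faults ≤ 7 is 4.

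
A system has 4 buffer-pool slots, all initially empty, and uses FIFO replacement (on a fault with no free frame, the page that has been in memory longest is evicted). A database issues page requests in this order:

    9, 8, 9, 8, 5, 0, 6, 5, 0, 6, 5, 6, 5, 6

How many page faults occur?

9 → miss, frames (9)
8 → miss, frames (9 8)
9 → hit
8 → hit
5 → miss, frames (9 8 5)
0 → miss, frames (9 8 5 0)
6 → miss, evict 9, frames (8 5 0 6)
5 → hit
0 → hit
6 → hit
5 → hit
6 → hit
5 → hit
6 → hit
Page faults: 5.

5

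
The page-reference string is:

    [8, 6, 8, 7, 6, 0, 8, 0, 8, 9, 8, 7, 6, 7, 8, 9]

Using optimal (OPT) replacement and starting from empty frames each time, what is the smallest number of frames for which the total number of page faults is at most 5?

f=1: 16 faults
f=2: 10 faults
f=3: 7 faults
f=4: 5 faults
f=5: 5 faults
Smallest f with faults ≤ 5 is 4.

4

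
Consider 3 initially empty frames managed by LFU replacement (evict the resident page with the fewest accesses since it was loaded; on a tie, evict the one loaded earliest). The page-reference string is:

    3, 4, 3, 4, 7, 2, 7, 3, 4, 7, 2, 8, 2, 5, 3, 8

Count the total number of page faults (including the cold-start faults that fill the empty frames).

10

3 -> fault, frames [3]
4 -> fault, frames [3, 4]
3 -> hit
4 -> hit
7 -> fault, frames [3, 4, 7]
2 -> fault, evict 7, frames [3, 4, 2]
7 -> fault, evict 2, frames [3, 4, 7]
3 -> hit
4 -> hit
7 -> hit
2 -> fault, evict 7, frames [3, 4, 2]
8 -> fault, evict 2, frames [3, 4, 8]
2 -> fault, evict 8, frames [3, 4, 2]
5 -> fault, evict 2, frames [3, 4, 5]
3 -> hit
8 -> fault, evict 5, frames [3, 4, 8]
Page faults: 10.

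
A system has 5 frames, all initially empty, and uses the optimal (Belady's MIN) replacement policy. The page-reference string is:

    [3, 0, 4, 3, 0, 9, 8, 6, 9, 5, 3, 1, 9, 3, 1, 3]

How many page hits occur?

3: fault, frames (3)
0: fault, frames (3 0)
4: fault, frames (3 0 4)
3: hit
0: hit
9: fault, frames (3 0 4 9)
8: fault, frames (3 0 4 9 8)
6: fault, evict 8, frames (3 0 4 9 6)
9: hit
5: fault, evict 6, frames (3 0 4 9 5)
3: hit
1: fault, evict 5, frames (3 0 4 9 1)
9: hit
3: hit
1: hit
3: hit
Hits: 8.

8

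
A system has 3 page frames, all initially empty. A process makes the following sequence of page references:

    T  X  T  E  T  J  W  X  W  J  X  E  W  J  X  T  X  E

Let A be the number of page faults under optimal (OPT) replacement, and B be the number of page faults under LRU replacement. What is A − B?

Under OPT: F F . F . F F . . . . F . . F F . . → 8 faults.
Under LRU: F F . F . F F F . . . F F F F F . F → 12 faults.
A − B = 8 − 12 = -4.

-4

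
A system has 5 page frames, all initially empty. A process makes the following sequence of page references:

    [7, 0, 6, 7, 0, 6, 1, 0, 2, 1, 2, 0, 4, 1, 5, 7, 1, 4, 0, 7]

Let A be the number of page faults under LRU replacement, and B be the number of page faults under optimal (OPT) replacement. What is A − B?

Under LRU: F F F . . . F . F . . . F . F F . . . . → 8 faults.
Under OPT: F F F . . . F . F . . . F . F . . . . . → 7 faults.
A − B = 8 − 7 = 1.

1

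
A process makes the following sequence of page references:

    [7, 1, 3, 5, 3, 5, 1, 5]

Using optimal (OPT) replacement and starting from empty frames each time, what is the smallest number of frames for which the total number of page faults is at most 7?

2

f=1: 8 faults
f=2: 5 faults
f=3: 4 faults
f=4: 4 faults
Smallest f with faults ≤ 7 is 2.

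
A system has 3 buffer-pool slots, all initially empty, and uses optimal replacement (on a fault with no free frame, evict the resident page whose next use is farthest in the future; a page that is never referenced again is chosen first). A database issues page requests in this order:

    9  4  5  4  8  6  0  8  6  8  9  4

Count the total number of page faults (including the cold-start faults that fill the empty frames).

9: fault, frames (9)
4: fault, frames (9 4)
5: fault, frames (9 4 5)
4: hit
8: fault, evict 5, frames (9 4 8)
6: fault, evict 4, frames (9 8 6)
0: fault, evict 9, frames (8 6 0)
8: hit
6: hit
8: hit
9: fault, evict 0, frames (8 6 9)
4: fault, evict 9, frames (8 6 4)
Page faults: 8.

8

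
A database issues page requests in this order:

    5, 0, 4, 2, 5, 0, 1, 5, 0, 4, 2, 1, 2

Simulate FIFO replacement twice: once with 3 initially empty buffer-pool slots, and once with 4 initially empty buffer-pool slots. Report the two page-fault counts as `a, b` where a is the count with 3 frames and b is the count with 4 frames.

9, 10

3 frames: F F F F F F F . . F F . . → 9 faults.
4 frames: F F F F . . F F F F F F . → 10 faults.
10 > 9: adding a frame increased faults — Belady's anomaly.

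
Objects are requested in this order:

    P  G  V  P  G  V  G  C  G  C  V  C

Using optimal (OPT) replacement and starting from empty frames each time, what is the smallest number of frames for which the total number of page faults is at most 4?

3

f=1: 12 faults
f=2: 6 faults
f=3: 4 faults
f=4: 4 faults
Smallest f with faults ≤ 4 is 3.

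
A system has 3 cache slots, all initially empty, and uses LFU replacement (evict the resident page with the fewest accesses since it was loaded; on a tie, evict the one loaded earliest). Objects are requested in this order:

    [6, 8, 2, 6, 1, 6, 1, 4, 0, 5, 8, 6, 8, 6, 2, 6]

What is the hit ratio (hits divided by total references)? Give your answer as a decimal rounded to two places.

6 → miss, frames {6}
8 → miss, frames {6,8}
2 → miss, frames {6,8,2}
6 → hit
1 → miss, evict 8, frames {6,2,1}
6 → hit
1 → hit
4 → miss, evict 2, frames {6,1,4}
0 → miss, evict 4, frames {6,1,0}
5 → miss, evict 0, frames {6,1,5}
8 → miss, evict 5, frames {6,1,8}
6 → hit
8 → hit
6 → hit
2 → miss, evict 1, frames {6,8,2}
6 → hit
Hits: 7 of 16 references → 7/16 = 0.4375.

0.44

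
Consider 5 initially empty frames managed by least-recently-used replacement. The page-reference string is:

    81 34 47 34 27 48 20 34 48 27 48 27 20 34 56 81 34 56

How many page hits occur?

10

81 -> fault, frames (81)
34 -> fault, frames (81 34)
47 -> fault, frames (81 34 47)
34 -> hit
27 -> fault, frames (81 47 34 27)
48 -> fault, frames (81 47 34 27 48)
20 -> fault, evict 81, frames (47 34 27 48 20)
34 -> hit
48 -> hit
27 -> hit
48 -> hit
27 -> hit
20 -> hit
34 -> hit
56 -> fault, evict 47, frames (48 27 20 34 56)
81 -> fault, evict 48, frames (27 20 34 56 81)
34 -> hit
56 -> hit
Hits: 10.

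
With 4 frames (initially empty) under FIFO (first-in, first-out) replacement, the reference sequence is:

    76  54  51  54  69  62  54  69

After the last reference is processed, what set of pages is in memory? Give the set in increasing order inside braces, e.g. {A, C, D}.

{51, 54, 62, 69}

76 → fault, frames {76}
54 → fault, frames {76,54}
51 → fault, frames {76,54,51}
54 → hit
69 → fault, frames {76,54,51,69}
62 → fault, evict 76, frames {54,51,69,62}
54 → hit
69 → hit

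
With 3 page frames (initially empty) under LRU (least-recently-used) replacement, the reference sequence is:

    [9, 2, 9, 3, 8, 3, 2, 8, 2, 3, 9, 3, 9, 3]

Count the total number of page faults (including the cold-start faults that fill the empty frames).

6

9 -> miss, frames {9}
2 -> miss, frames {9,2}
9 -> hit
3 -> miss, frames {2,9,3}
8 -> miss, evict 2, frames {9,3,8}
3 -> hit
2 -> miss, evict 9, frames {8,3,2}
8 -> hit
2 -> hit
3 -> hit
9 -> miss, evict 8, frames {2,3,9}
3 -> hit
9 -> hit
3 -> hit
Page faults: 6.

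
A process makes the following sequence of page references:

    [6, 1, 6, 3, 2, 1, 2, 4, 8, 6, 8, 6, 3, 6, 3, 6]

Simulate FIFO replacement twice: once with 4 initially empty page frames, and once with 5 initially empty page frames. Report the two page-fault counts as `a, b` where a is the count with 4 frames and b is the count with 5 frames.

8, 7

4 frames: F F . F F . . F F F . . F . . . → 8 faults.
5 frames: F F . F F . . F F F . . . . . . → 7 faults.
7 < 8: adding a frame reduced faults, as is typical.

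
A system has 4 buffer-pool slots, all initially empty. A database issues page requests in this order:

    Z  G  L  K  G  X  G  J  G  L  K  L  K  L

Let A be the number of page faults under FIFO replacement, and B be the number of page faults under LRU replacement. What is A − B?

1

Under FIFO: F F F F . F . F F F F . . . → 9 faults.
Under LRU: F F F F . F . F . F F . . . → 8 faults.
A − B = 9 − 8 = 1.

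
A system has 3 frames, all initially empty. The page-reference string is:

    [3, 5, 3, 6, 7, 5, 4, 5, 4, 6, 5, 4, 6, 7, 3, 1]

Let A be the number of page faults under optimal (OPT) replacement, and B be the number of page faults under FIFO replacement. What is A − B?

Under OPT: F F . F F . F . . . . . . F F F → 8 faults.
Under FIFO: F F . F F . F F . F . . . F F F → 10 faults.
A − B = 8 − 10 = -2.

-2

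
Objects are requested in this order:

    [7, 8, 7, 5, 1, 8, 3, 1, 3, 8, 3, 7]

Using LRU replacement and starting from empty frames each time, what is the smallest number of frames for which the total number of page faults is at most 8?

f=1: 12 faults
f=2: 9 faults
f=3: 7 faults
f=4: 6 faults
f=5: 5 faults
Smallest f with faults ≤ 8 is 3.

3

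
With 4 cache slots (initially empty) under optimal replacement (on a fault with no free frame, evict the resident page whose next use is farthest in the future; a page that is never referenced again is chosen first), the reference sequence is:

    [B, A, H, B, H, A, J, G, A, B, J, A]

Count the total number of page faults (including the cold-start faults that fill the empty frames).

5

B: miss, frames (B)
A: miss, frames (B A)
H: miss, frames (B A H)
B: hit
H: hit
A: hit
J: miss, frames (B A H J)
G: miss, evict H, frames (B A J G)
A: hit
B: hit
J: hit
A: hit
Page faults: 5.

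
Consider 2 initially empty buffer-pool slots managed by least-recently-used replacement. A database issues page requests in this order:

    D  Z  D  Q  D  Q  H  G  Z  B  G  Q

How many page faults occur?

9

D -> fault, frames {D}
Z -> fault, frames {D,Z}
D -> hit
Q -> fault, evict Z, frames {D,Q}
D -> hit
Q -> hit
H -> fault, evict D, frames {Q,H}
G -> fault, evict Q, frames {H,G}
Z -> fault, evict H, frames {G,Z}
B -> fault, evict G, frames {Z,B}
G -> fault, evict Z, frames {B,G}
Q -> fault, evict B, frames {G,Q}
Page faults: 9.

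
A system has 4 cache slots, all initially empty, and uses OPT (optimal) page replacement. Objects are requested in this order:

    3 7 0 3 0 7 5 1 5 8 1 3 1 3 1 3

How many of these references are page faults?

3: fault, frames [3]
7: fault, frames [3, 7]
0: fault, frames [3, 7, 0]
3: hit
0: hit
7: hit
5: fault, frames [3, 7, 0, 5]
1: fault, evict 0, frames [3, 7, 5, 1]
5: hit
8: fault, evict 5, frames [3, 7, 1, 8]
1: hit
3: hit
1: hit
3: hit
1: hit
3: hit
Page faults: 6.

6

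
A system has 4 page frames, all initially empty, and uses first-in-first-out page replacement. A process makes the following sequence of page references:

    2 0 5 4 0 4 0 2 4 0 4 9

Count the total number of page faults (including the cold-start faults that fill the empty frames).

2: fault, frames [2]
0: fault, frames [2, 0]
5: fault, frames [2, 0, 5]
4: fault, frames [2, 0, 5, 4]
0: hit
4: hit
0: hit
2: hit
4: hit
0: hit
4: hit
9: fault, evict 2, frames [0, 5, 4, 9]
Page faults: 5.

5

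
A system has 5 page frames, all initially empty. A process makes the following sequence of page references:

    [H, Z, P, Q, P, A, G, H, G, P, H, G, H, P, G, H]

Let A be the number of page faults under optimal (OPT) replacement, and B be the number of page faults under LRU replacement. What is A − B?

Under OPT: F F F F . F F . . . . . . . . . → 6 faults.
Under LRU: F F F F . F F F . . . . . . . . → 7 faults.
A − B = 6 − 7 = -1.

-1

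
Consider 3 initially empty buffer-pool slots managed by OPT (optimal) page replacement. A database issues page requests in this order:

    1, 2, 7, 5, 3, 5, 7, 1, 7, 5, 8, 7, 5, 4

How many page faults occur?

1 -> miss, frames (1)
2 -> miss, frames (1 2)
7 -> miss, frames (1 2 7)
5 -> miss, evict 2, frames (1 7 5)
3 -> miss, evict 1, frames (7 5 3)
5 -> hit
7 -> hit
1 -> miss, evict 3, frames (7 5 1)
7 -> hit
5 -> hit
8 -> miss, evict 1, frames (7 5 8)
7 -> hit
5 -> hit
4 -> miss, evict 8, frames (7 5 4)
Page faults: 8.

8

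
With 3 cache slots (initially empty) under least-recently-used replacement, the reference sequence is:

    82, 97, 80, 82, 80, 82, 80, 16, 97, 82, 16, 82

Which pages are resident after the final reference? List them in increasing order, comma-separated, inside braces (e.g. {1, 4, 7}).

{16, 82, 97}

82 → miss, frames (82)
97 → miss, frames (82 97)
80 → miss, frames (82 97 80)
82 → hit
80 → hit
82 → hit
80 → hit
16 → miss, evict 97, frames (82 80 16)
97 → miss, evict 82, frames (80 16 97)
82 → miss, evict 80, frames (16 97 82)
16 → hit
82 → hit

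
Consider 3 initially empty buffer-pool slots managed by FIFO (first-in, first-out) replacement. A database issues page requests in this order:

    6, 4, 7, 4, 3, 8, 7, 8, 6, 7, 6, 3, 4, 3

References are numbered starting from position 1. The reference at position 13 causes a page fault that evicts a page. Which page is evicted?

6

pos 1: 6 -> miss, frames {6}
pos 2: 4 -> miss, frames {6,4}
pos 3: 7 -> miss, frames {6,4,7}
pos 4: 4 -> hit
pos 5: 3 -> miss, evict 6, frames {4,7,3}
pos 6: 8 -> miss, evict 4, frames {7,3,8}
pos 7: 7 -> hit
pos 8: 8 -> hit
pos 9: 6 -> miss, evict 7, frames {3,8,6}
pos 10: 7 -> miss, evict 3, frames {8,6,7}
pos 11: 6 -> hit
pos 12: 3 -> miss, evict 8, frames {6,7,3}
pos 13: 4 -> miss, evict 6, frames {7,3,4}
At position 13, page 6 is evicted.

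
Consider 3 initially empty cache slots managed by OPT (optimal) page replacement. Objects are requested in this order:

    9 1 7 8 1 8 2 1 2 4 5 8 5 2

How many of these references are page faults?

7

9: fault, frames [9]
1: fault, frames [9, 1]
7: fault, frames [9, 1, 7]
8: fault, evict 7, frames [9, 1, 8]
1: hit
8: hit
2: fault, evict 9, frames [1, 8, 2]
1: hit
2: hit
4: fault, evict 1, frames [8, 2, 4]
5: fault, evict 4, frames [8, 2, 5]
8: hit
5: hit
2: hit
Page faults: 7.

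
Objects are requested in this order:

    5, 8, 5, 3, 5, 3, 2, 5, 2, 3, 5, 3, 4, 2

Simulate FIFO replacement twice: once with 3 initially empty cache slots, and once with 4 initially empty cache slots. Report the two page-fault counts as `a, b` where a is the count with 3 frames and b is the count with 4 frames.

3 frames: F F . F . . F F . . . . F . → 6 faults.
4 frames: F F . F . . F . . . . . F . → 5 faults.
5 < 6: adding a frame reduced faults, as is typical.

6, 5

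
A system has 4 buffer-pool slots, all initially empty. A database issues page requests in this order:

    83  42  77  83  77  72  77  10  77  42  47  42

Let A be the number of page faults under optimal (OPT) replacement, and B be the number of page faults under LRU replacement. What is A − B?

-1

Under OPT: F F F . . F . F . . F . → 6 faults.
Under LRU: F F F . . F . F . F F . → 7 faults.
A − B = 6 − 7 = -1.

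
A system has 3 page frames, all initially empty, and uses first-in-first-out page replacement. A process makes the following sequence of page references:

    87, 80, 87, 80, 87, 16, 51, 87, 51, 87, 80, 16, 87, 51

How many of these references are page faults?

87 -> fault, frames (87)
80 -> fault, frames (87 80)
87 -> hit
80 -> hit
87 -> hit
16 -> fault, frames (87 80 16)
51 -> fault, evict 87, frames (80 16 51)
87 -> fault, evict 80, frames (16 51 87)
51 -> hit
87 -> hit
80 -> fault, evict 16, frames (51 87 80)
16 -> fault, evict 51, frames (87 80 16)
87 -> hit
51 -> fault, evict 87, frames (80 16 51)
Page faults: 8.

8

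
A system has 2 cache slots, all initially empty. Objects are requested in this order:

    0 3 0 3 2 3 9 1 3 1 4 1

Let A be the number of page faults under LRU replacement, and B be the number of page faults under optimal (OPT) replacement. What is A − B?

1

Under LRU: F F . . F . F F F . F . → 7 faults.
Under OPT: F F . . F . F F . . F . → 6 faults.
A − B = 7 − 6 = 1.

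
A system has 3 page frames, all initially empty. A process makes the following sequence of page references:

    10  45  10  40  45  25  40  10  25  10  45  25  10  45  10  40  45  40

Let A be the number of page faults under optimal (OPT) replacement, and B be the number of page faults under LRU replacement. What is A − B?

-1

Under OPT: F F . F . F . . . . F . . . . F . . → 6 faults.
Under LRU: F F . F . F . F . . F . . . . F . . → 7 faults.
A − B = 6 − 7 = -1.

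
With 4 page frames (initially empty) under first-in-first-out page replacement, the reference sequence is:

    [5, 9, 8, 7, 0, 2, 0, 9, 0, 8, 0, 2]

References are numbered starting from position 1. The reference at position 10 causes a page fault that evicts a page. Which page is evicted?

7

pos 1: 5: miss, frames {5}
pos 2: 9: miss, frames {5,9}
pos 3: 8: miss, frames {5,9,8}
pos 4: 7: miss, frames {5,9,8,7}
pos 5: 0: miss, evict 5, frames {9,8,7,0}
pos 6: 2: miss, evict 9, frames {8,7,0,2}
pos 7: 0: hit
pos 8: 9: miss, evict 8, frames {7,0,2,9}
pos 9: 0: hit
pos 10: 8: miss, evict 7, frames {0,2,9,8}
At position 10, page 7 is evicted.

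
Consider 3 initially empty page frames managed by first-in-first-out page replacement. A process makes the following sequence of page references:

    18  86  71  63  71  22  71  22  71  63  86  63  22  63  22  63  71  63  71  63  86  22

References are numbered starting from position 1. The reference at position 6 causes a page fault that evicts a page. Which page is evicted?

86

pos 1: 18 -> fault, frames {18}
pos 2: 86 -> fault, frames {18,86}
pos 3: 71 -> fault, frames {18,86,71}
pos 4: 63 -> fault, evict 18, frames {86,71,63}
pos 5: 71 -> hit
pos 6: 22 -> fault, evict 86, frames {71,63,22}
At position 6, page 86 is evicted.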